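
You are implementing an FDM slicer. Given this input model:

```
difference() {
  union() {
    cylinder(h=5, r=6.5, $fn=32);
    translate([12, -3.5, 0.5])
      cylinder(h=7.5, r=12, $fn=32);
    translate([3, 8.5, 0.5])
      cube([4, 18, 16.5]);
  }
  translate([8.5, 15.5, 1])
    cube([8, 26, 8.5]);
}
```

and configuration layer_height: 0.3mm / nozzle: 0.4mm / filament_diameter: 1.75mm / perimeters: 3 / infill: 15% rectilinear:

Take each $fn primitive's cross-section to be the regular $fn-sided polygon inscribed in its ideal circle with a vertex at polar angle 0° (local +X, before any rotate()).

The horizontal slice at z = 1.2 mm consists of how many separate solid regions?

2

At z = 1.2 mm: the r=6.5 cylinder gives a regular 32-gon of circumradius 6.5 (constant along its height); the r=12 cylinder at (12, -3.5) gives a regular 32-gon of circumradius 12 (constant along its height); the cube at (3, 8.5) is present — its section is the full 4×18 rectangle; Combining (union): the regions partially overlap (shared area 51.67 mm²), so overlapping operands fuse into one piece — 2 connected regions; the 8×26 cube at (8.5, 15.5) contributes its full rectangle; Subtracting the remaining from the first: starting from that combined region, the 8×26 cube at (8.5, 15.5) misses the remaining region (no effect) — 2 connected regions. The result has 2 disconnected regions.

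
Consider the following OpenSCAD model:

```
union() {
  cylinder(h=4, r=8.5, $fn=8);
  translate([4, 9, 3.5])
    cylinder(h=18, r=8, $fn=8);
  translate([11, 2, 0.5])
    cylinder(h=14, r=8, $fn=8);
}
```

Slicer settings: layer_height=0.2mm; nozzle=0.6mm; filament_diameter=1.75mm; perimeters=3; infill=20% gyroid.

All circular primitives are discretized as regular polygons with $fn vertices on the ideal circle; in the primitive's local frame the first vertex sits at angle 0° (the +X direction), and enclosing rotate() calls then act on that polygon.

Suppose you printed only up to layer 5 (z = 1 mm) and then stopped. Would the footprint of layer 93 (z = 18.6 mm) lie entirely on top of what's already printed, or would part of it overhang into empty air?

part overhangs

Compare the two slices. At z = 1: the cylinder: section is a regular 8-gon, circumradius r=8.5 (area = (8/2)·8.500²·sin(360°/8) = 204.35 mm²); the cylinder at (4, 9) is not intersected at this z (z outside [3.5, 21.5]); the r=8 cylinder at (11, 2) contributes a regular 8-gon of circumradius 8 (area = (8/2)·8.000²·sin(360°/8) = 181.02 mm²); Combining (union): the regions partially overlap — summed areas 385.37 mm² minus the doubly-counted overlap 33.76 mm² gives 351.61 mm² — area = 351.61 mm². At z = 18.6: the cylinder does not reach this height (z outside [0, 4]); the cylinder at (4, 9): section is a regular 8-gon, circumradius r=8 (area = (8/2)·8.000²·sin(360°/8) = 181.02 mm²); the cylinder at (11, 2) is not intersected at this z (z outside [0.5, 14.5]); Merging all regions: only the r=8 cylinder at (4, 9) is present, so the union is just that shape — area = 181.02 mm². Checking containment: at z = 18.6 the cross-section extends beyond the z = 1 cross-section by about 103.52 mm².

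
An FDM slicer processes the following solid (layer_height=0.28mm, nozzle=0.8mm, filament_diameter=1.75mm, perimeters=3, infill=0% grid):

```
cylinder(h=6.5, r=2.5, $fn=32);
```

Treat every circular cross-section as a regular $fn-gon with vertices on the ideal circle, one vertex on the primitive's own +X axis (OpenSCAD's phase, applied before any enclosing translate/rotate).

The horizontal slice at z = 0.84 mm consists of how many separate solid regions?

1

At z = 0.84 mm: the r=2.5 cylinder contributes a regular 32-gon of circumradius 2.5. The result has 1 disconnected region.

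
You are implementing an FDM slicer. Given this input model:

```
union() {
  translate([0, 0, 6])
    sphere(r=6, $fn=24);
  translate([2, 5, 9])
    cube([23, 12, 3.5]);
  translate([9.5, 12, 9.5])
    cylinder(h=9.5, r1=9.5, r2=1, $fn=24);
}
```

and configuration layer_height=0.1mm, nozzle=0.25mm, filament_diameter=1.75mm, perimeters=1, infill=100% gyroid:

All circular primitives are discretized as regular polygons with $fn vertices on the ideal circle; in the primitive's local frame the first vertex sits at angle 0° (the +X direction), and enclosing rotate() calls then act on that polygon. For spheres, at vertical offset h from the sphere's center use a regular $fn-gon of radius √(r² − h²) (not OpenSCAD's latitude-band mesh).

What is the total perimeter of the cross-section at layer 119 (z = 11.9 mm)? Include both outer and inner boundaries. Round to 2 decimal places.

At z = 11.9 mm: the r=6 sphere contributes a regular 24-gon of circumradius √(6²−5.9²) = 1.091 (perimeter = 2·24·1.091·sin(180°/24) = 6.83 mm); the cube at (2, 5) is present — its section is the full 23×12 rectangle (perimeter 70.00 mm); the cone at (9.5, 12) contributes a regular 24-gon of circumradius 7.353 (interpolated between r1=9.5 and r2=1 at t=0.253) (perimeter = 2·24·7.353·sin(180°/24) = 46.07 mm); Combining (union): the regions partially overlap (shared area 149.97 mm²), so the edge portions inside another operand are dropped and the merged outline is re-measured after clipping — boundary = 78.22 mm. Overall, the cross-section has 2 separate islands. Total boundary length (outer) = 78.22 mm.

78.22 mm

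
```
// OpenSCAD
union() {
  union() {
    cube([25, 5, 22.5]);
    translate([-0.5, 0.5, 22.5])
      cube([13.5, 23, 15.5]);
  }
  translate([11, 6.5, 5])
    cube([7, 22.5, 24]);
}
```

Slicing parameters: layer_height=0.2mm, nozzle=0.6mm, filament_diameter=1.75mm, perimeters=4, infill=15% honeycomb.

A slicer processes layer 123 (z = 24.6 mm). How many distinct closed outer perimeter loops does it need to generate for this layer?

1

At z = 24.6 mm: the cube is not intersected at this z (z outside [0, 22.5]); the cube at (-0.5, 0.5) is present — its section is the full 13.5×23 rectangle; Merging all regions: only the 13.5×23 cube at (-0.5, 0.5) is present, so the union is just that shape — 1 connected region; the cube at (11, 6.5) is present — its section is the full 7×22.5 rectangle; Taking the union: the regions partially overlap (shared area 34.00 mm²), so overlapping operands fuse into one piece — 1 connected region. The result has 1 disconnected region.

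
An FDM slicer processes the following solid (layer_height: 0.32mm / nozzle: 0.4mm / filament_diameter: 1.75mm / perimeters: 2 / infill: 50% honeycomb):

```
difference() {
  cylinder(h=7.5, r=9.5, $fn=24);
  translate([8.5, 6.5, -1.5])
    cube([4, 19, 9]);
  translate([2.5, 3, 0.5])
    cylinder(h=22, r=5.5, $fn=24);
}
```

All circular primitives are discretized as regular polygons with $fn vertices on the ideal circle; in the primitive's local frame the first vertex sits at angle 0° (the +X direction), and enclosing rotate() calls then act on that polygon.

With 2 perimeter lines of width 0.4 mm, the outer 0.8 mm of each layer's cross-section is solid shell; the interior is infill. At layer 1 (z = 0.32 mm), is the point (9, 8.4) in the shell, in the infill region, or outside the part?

outside

At z = 0.32 mm: the r=9.5 cylinder gives a regular 24-gon of circumradius 9.5 (constant along its height); the cube at (8.5, 6.5) (footprint 4×19) is included at this height; the cylinder at (2.5, 3) does not reach this height (z outside [0.5, 22.5]); Taking the first minus the rest: starting from the r=9.5 cylinder, the 4×19 cube at (8.5, 6.5) misses the remaining region (no effect) — 1 connected region. Overall, the cross-section is a single solid region. The nearest boundary edge runs (6.72, 6.72)→(8.23, 4.75); distance from the point to it = 2.84 mm. The point is not inside any of the regions above, so it lies outside the cross-section (2.84 mm from the nearest boundary).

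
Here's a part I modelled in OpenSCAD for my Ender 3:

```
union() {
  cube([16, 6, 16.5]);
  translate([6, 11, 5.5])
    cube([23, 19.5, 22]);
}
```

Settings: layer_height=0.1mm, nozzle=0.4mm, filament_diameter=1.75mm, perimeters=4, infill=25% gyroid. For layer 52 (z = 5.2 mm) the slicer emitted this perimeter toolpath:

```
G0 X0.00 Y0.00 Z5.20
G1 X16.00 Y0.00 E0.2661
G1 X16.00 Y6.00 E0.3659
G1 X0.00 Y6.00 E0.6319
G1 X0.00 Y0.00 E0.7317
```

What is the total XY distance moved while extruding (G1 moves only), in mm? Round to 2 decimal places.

44.00 mm

Sum the Euclidean lengths of each G1 segment: total = 44.00 mm.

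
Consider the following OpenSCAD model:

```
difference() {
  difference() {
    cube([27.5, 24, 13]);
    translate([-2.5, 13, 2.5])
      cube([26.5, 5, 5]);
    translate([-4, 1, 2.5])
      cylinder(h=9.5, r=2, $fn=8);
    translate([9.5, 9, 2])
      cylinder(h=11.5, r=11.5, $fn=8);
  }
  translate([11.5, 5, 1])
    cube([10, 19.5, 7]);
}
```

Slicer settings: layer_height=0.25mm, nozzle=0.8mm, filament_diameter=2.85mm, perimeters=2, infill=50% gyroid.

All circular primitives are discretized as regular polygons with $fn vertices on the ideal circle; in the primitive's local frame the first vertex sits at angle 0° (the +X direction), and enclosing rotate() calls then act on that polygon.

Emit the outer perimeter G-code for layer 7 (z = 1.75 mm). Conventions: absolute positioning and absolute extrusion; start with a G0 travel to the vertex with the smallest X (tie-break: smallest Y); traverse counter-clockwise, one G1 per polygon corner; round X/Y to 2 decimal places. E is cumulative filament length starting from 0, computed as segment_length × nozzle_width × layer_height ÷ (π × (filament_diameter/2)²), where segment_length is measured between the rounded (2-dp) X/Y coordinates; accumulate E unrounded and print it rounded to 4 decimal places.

At z = 1.75 mm: the cube (footprint 27.5×24) is included at this height; the cube at (-2.5, 13) is absent (z outside [2.5, 7.5]); the cylinder at (-4, 1) does not reach this height (z outside [2.5, 12]); the cylinder at (9.5, 9) is absent (z outside [2, 13.5]); Subtracting the remaining from the first: none of the subtracted shapes is present at this height, so the 27.5×24 cube is unchanged — 1 connected region; the 10×19.5 cube at (11.5, 5) contributes its full rectangle; After the difference (first − rest): starting from the result so far, the 10×19.5 cube at (11.5, 5) partially overlaps it — only the 190.00 mm² overlap (of its 195.00 mm²) is removed, clipping the outline — 1 connected region. The outline is a single polygon with 8 vertices. Extrusion per mm of travel: 0.8 × 0.25 / (π × 1.425²) = 0.031351. Accumulating E over each segment gives final E = 4.4205.

G0 X0.00 Y0.00 Z1.75
G1 X27.50 Y0.00 E0.8622
G1 X27.50 Y24.00 E1.6146
G1 X21.50 Y24.00 E1.8027
G1 X21.50 Y5.00 E2.3983
G1 X11.50 Y5.00 E2.7119
G1 X11.50 Y24.00 E3.3075
G1 X0.00 Y24.00 E3.6681
G1 X0.00 Y0.00 E4.4205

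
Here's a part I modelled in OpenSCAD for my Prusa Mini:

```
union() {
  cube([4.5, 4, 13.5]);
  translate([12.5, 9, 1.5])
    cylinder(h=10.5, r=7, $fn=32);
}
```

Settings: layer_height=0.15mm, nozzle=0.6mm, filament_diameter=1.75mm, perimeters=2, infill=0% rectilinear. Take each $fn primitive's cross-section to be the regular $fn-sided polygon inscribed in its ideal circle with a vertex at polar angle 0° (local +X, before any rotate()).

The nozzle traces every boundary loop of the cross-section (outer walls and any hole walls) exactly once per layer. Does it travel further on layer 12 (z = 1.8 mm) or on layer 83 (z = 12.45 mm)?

Layer 12 (z = 1.8): the cube is present — its section is the full 4.5×4 rectangle (perimeter 17.00 mm); the r=7 cylinder at (12.5, 9) gives a regular 32-gon of circumradius 7 (constant along its height) (perimeter = 2·32·7.000·sin(180°/32) = 43.91 mm); Combining (union): the 2 present regions are separate (no shared area or edge), so areas and boundary lengths simply add and each stays a separate island — boundary = 60.91 mm. So its perimeter = 60.91 mm. Layer 83 (z = 12.45): the cube (footprint 4.5×4) is included at this height (perimeter 17.00 mm); the cylinder at (12.5, 9) is not intersected at this z (z outside [1.5, 12]); Taking the union: only the 4.5×4 cube is present, so the union is just that shape — boundary = 17.00 mm. So its perimeter = 17.00 mm. Layer 12 is larger (60.91 vs 17.00 mm).

layer 12 (z = 1.8 mm)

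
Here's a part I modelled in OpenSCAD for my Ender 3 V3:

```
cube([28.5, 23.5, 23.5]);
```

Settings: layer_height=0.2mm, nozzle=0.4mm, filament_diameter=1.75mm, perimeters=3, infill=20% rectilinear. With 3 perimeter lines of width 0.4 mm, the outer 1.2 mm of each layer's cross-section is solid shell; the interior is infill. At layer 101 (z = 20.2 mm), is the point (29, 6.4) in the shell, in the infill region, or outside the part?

At z = 20.2 mm: the 28.5×23.5 cube contributes its full rectangle. Overall, the cross-section is a single solid region. The nearest boundary edge runs (28.50, 0.00)→(28.50, 23.50); distance from the point to it = 0.50 mm. The point is not inside any of the regions above, so it lies outside the cross-section (0.50 mm from the nearest boundary).

outside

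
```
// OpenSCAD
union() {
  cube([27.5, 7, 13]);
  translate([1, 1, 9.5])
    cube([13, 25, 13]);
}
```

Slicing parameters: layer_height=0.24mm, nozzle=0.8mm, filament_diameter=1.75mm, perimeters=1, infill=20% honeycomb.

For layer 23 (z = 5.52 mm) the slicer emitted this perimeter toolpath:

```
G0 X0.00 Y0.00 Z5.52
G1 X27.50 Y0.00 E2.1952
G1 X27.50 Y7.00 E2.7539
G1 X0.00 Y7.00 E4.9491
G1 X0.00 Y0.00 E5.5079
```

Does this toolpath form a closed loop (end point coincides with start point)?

Start point (G0): (0.00, 0.00). End point (last G1): the path returns to the start — closed.

yes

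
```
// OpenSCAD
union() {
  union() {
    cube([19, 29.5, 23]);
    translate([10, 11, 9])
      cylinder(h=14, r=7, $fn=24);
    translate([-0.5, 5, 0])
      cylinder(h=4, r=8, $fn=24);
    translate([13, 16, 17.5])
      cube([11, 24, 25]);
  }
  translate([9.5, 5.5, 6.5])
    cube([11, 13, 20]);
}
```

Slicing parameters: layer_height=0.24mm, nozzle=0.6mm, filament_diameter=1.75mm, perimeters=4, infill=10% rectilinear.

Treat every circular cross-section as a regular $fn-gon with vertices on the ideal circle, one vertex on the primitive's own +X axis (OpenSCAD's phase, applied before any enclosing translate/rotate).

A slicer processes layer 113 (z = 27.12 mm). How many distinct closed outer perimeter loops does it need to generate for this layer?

1

At z = 27.12 mm: the cube does not reach this height (z outside [0, 23]); the cylinder at (10, 11) is not intersected at this z (z outside [9, 23]); the cylinder at (-0.5, 5) does not reach this height (z outside [0, 4]); the cube at (13, 16) is present — its section is the full 11×24 rectangle; Taking the union: only the 11×24 cube at (13, 16) is present, so the union is just that shape — 1 connected region; the cube at (9.5, 5.5) is not intersected at this z (z outside [6.5, 26.5]); Taking the union: only the result so far is present, so the union is just that shape — 1 connected region. The result has 1 disconnected region.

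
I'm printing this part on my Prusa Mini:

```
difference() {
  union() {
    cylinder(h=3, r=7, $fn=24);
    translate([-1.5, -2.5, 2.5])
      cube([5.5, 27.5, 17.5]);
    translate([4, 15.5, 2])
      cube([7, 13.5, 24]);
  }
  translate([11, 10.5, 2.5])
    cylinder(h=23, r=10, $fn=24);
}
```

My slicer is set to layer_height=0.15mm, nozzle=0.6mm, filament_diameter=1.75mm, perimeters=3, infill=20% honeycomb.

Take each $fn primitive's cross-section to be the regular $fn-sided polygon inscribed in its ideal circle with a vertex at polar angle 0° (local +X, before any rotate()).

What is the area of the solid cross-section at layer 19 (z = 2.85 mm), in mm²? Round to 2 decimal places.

285.52 mm²

At z = 2.85 mm: the r=7 cylinder contributes a regular 24-gon of circumradius 7 (area = (24/2)·7.000²·sin(360°/24) = 152.19 mm²); the cube at (-1.5, -2.5) is present — its section is the full 5.5×27.5 rectangle (area 151.25 mm²); the 7×13.5 cube at (4, 15.5) contributes its full rectangle (area 94.50 mm²); Combining (union): the regions partially overlap — summed areas 397.94 mm² minus the doubly-counted overlap 50.33 mm² gives 347.61 mm² — area = 347.61 mm²; the r=10 cylinder at (11, 10.5) gives a regular 24-gon of circumradius 10 (constant along its height) (area = (24/2)·10.000²·sin(360°/24) = 310.58 mm²); Subtracting the remaining from the first: starting from that combined region (347.61 mm²), the r=10 cylinder at (11, 10.5) partially overlaps it — only the 62.09 mm² overlap (of its 310.58 mm²) is removed, clipping the outline — area = 285.52 mm². Overall, the cross-section is a single solid region. Net area = 285.52 mm².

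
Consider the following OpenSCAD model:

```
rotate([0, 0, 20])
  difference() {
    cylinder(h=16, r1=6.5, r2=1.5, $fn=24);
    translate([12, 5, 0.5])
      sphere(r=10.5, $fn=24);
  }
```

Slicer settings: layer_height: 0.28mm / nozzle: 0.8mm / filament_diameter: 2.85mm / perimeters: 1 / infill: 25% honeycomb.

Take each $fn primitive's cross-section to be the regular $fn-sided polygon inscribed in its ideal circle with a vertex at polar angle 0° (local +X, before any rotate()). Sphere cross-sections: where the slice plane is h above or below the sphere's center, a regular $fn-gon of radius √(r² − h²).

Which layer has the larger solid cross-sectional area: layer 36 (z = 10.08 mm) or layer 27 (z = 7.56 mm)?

Layer 36 (z = 10.08): the cone (r1=6.5→r2=1.5) has section circumradius 3.350 here — a regular 24-gon (area = (24/2)·3.350²·sin(360°/24) = 34.86 mm²); the sphere at (12, 5): section is a regular 24-gon, circumradius = √(r²−h²) = √(10.5²−9.58²) = 4.298 (area = (24/2)·4.298²·sin(360°/24) = 57.38 mm²); Subtracting the remaining from the first: starting from the cone (34.86 mm²), the r=10.5 sphere at (12, 5) misses the remaining region (no effect) — area = 34.86 mm²; (whole slice rotated 20° about Z — lengths, areas and connectivity unchanged). So its area = 34.86 mm². Layer 27 (z = 7.56): the cone: at t=0.472 of its height the radius interpolates to r₁+(r₂−r₁)t = 4.138, giving a regular 24-gon of that circumradius (area = (24/2)·4.138²·sin(360°/24) = 53.17 mm²); the r=10.5 sphere at (12, 5) contributes a regular 24-gon of circumradius √(10.5²−7.06²) = 7.772 (area = (24/2)·7.772²·sin(360°/24) = 187.61 mm²); After the difference (first − rest): starting from the cone (53.17 mm²), the r=10.5 sphere at (12, 5) misses the remaining region (no effect) — area = 53.17 mm²; (whole slice rotated 20° about Z — lengths, areas and connectivity unchanged). So its area = 53.17 mm². Layer 27 is larger (53.17 vs 34.86 mm²).

layer 27 (z = 7.56 mm)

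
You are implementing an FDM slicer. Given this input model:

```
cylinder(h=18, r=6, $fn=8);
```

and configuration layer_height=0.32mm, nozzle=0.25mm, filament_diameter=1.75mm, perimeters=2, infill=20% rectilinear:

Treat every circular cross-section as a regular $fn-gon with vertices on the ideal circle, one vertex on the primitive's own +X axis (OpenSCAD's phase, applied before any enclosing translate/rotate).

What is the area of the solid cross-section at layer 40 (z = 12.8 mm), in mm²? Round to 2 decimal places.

101.82 mm²

At z = 12.8 mm: the r=6 cylinder contributes a regular 8-gon of circumradius 6 (area = (8/2)·6.000²·sin(360°/8) = 101.82 mm²). Overall, the cross-section is a single solid region. Net area = 101.82 mm².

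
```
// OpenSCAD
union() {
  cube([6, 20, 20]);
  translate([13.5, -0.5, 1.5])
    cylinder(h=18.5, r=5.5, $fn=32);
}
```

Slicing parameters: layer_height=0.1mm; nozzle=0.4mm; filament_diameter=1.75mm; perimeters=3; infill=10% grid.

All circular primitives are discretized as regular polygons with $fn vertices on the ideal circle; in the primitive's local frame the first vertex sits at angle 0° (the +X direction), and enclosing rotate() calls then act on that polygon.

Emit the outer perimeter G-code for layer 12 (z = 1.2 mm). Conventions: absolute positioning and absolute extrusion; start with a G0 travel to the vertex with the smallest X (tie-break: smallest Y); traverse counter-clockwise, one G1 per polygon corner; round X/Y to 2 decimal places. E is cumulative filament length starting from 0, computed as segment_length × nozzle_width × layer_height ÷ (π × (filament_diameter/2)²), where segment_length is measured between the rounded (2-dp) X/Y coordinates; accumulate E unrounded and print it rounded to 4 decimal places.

G0 X0.00 Y0.00 Z1.20
G1 X6.00 Y0.00 E0.0998
G1 X6.00 Y20.00 E0.4324
G1 X0.00 Y20.00 E0.5322
G1 X0.00 Y0.00 E0.8648

At z = 1.2 mm: the 6×20 cube contributes its full rectangle; the cylinder at (13.5, -0.5) is absent (z outside [1.5, 20]); Merging all regions: only the 6×20 cube is present, so the union is just that shape — 1 connected region. The outline is a single polygon with 4 vertices. Extrusion per mm of travel: 0.4 × 0.1 / (π × 0.875²) = 0.016630. Accumulating E over each segment gives final E = 0.8648.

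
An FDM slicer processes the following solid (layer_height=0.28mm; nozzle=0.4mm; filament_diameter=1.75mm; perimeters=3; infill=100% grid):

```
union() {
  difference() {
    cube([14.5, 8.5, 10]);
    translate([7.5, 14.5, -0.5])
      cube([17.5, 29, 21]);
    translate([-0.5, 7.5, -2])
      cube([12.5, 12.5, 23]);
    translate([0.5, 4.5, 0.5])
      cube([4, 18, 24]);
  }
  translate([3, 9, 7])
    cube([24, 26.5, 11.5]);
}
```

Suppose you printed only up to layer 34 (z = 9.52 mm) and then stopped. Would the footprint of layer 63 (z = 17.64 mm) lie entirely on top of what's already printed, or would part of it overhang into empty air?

Compare the two slices. At z = 9.52: the cube (footprint 14.5×8.5) is included at this height (area 123.25 mm²); the cube at (7.5, 14.5) (footprint 17.5×29) is included at this height (area 507.50 mm²); the 12.5×12.5 cube at (-0.5, 7.5) contributes its full rectangle (area 156.25 mm²); the 4×18 cube at (0.5, 4.5) contributes its full rectangle (area 72.00 mm²); Subtracting the remaining from the first: starting from the 14.5×8.5 cube (123.25 mm²), the 17.5×29 cube at (7.5, 14.5) misses the remaining region (no effect); the 12.5×12.5 cube at (-0.5, 7.5) partially overlaps it — only the 12.00 mm² overlap (of its 156.25 mm²) is removed, clipping the outline; the 4×18 cube at (0.5, 4.5) partially overlaps it — only the 12.00 mm² overlap (of its 72.00 mm²) is removed, clipping the outline — area = 99.25 mm²; the cube at (3, 9) (footprint 24×26.5) is included at this height (area 636.00 mm²); Taking the union: the 2 present regions are separate (no shared area or edge), so areas and boundary lengths simply add and each stays a separate island — area = 735.25 mm². At z = 17.64: the cube is absent (z outside [0, 10]); the cube at (7.5, 14.5) (footprint 17.5×29) is included at this height (area 507.50 mm²); the 12.5×12.5 cube at (-0.5, 7.5) contributes its full rectangle (area 156.25 mm²); the cube at (0.5, 4.5) is present — its section is the full 4×18 rectangle (area 72.00 mm²); Taking the first minus the rest: the first operand is absent here, so nothing remains; the cube at (3, 9) (footprint 24×26.5) is included at this height (area 636.00 mm²); Combining (union): only the 24×26.5 cube at (3, 9) is present, so the union is just that shape — area = 636.00 mm². Checking containment: the cross-section at z = 17.64 is a subset of the cross-section at z = 9.52.

entirely on top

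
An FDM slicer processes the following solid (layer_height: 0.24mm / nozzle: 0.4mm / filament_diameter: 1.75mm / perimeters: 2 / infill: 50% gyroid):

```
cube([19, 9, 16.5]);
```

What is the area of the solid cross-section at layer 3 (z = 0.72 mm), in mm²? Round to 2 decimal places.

171.00 mm²

At z = 0.72 mm: the cube is present — its section is the full 19×9 rectangle (area 171.00 mm²). Overall, the cross-section is a single solid region. Net area = 171.00 mm².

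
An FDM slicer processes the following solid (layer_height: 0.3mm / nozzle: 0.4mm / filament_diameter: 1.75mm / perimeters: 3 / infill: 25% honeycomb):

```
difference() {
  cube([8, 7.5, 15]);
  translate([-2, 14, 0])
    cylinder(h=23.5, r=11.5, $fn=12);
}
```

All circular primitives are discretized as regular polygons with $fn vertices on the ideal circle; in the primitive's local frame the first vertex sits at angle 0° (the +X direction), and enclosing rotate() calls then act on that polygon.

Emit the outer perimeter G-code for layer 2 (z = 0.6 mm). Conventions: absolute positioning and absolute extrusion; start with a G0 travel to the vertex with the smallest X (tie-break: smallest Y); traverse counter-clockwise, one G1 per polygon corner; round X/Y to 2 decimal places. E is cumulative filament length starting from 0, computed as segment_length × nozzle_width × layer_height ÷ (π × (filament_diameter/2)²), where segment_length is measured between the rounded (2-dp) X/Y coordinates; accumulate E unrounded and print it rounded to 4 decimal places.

G0 X0.00 Y0.00 Z0.60
G1 X8.00 Y0.00 E0.3991
G1 X8.00 Y7.50 E0.7733
G1 X7.21 Y7.50 E0.8127
G1 X3.75 Y4.04 E1.0568
G1 X0.00 Y3.04 E1.2505
G1 X0.00 Y0.00 E1.4021

At z = 0.6 mm: the cube (footprint 8×7.5) is included at this height; the cylinder at (-2, 14): section is a regular 12-gon, circumradius r=11.5; Taking the first minus the rest: starting from the 8×7.5 cube, the r=11.5 cylinder at (-2, 14) partially overlaps it — only the 20.84 mm² overlap (of its 396.75 mm²) is removed, clipping the outline — 1 connected region. The outline is a single polygon with 6 vertices. Extrusion per mm of travel: 0.4 × 0.3 / (π × 0.875²) = 0.049890. Accumulating E over each segment gives final E = 1.4021.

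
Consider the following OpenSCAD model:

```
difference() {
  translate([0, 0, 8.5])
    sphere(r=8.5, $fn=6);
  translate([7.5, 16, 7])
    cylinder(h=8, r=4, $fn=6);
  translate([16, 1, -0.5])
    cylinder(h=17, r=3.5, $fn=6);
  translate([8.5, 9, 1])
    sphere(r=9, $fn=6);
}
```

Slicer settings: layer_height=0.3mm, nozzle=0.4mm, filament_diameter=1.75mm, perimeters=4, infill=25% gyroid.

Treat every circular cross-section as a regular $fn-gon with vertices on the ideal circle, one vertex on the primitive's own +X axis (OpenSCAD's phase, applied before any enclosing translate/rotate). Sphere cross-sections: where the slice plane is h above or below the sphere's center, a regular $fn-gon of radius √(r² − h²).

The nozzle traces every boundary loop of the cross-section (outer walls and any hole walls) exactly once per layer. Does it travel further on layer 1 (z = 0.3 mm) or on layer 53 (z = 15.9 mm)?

layer 53 (z = 15.9 mm)

Layer 1 (z = 0.3): the r=8.5 sphere slices to a regular 6-gon of circumradius 2.238 (√(r²−h²) with h=8.2 from center) (perimeter = 2·6·2.238·sin(180°/6) = 13.43 mm); the cylinder at (7.5, 16) is not intersected at this z (z outside [7, 15]); the cylinder at (16, 1): section is a regular 6-gon, circumradius r=3.5 (perimeter = 2·6·3.500·sin(180°/6) = 21.00 mm); the r=9 sphere at (8.5, 9) slices to a regular 6-gon of circumradius 8.973 (√(r²−h²) with h=0.7 from center) (perimeter = 2·6·8.973·sin(180°/6) = 53.84 mm); Taking the first minus the rest: starting from the r=8.5 sphere, the r=3.5 cylinder at (16, 1) misses the remaining region (no effect); the r=9 sphere at (8.5, 9) misses the remaining region (no effect) — boundary = 13.43 mm. So its perimeter = 13.43 mm. Layer 53 (z = 15.9): the sphere: section is a regular 6-gon, circumradius = √(r²−h²) = √(8.5²−7.4²) = 4.182 (perimeter = 2·6·4.182·sin(180°/6) = 25.09 mm); the cylinder at (7.5, 16) does not reach this height (z outside [7, 15]); the r=3.5 cylinder at (16, 1) gives a regular 6-gon of circumradius 3.5 (constant along its height) (perimeter = 2·6·3.500·sin(180°/6) = 21.00 mm); the sphere at (8.5, 9) is not intersected at this z (|z−center|=14.900 > r=9); Subtracting the remaining from the first: starting from the r=8.5 sphere, the r=3.5 cylinder at (16, 1) misses the remaining region (no effect) — boundary = 25.09 mm. So its perimeter = 25.09 mm. Layer 53 is larger (25.09 vs 13.43 mm).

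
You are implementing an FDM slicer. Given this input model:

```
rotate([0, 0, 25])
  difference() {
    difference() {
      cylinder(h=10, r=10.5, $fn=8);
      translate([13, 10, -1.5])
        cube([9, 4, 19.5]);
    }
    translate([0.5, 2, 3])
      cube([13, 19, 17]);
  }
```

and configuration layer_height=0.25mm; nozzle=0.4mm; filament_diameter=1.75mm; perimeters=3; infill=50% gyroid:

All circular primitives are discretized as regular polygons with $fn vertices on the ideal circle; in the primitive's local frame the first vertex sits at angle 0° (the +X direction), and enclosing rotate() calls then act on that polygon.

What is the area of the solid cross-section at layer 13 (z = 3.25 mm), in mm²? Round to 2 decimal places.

258.25 mm²

At z = 3.25 mm: the r=10.5 cylinder gives a regular 8-gon of circumradius 10.5 (constant along its height) (area = (8/2)·10.500²·sin(360°/8) = 311.83 mm²); the 9×4 cube at (13, 10) contributes its full rectangle (area 36.00 mm²); After the difference (first − rest): starting from the r=10.5 cylinder (311.83 mm²), the 9×4 cube at (13, 10) misses the remaining region (no effect) — area = 311.83 mm²; the cube at (0.5, 2) (footprint 13×19) is included at this height (area 247.00 mm²); Taking the first minus the rest: starting from the result so far (311.83 mm²), the 13×19 cube at (0.5, 2) partially overlaps it — only the 53.59 mm² overlap (of its 247.00 mm²) is removed, clipping the outline — area = 258.25 mm²; (whole slice rotated 25° about Z — lengths, areas and connectivity unchanged). Overall, the cross-section is a single solid region. Net area = 258.25 mm².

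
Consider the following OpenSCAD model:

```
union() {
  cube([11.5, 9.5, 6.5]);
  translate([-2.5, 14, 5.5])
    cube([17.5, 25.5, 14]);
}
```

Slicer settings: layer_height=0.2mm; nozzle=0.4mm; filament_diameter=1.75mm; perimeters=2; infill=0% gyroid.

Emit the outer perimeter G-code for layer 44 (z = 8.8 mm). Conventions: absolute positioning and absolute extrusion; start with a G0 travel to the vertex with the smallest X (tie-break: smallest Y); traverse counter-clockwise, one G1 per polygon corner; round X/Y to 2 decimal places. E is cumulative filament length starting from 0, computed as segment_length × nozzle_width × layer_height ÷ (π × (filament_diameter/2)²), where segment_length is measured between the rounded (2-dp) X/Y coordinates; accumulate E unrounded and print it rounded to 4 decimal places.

G0 X-2.50 Y14.00 Z8.80
G1 X15.00 Y14.00 E0.5821
G1 X15.00 Y39.50 E1.4302
G1 X-2.50 Y39.50 E2.0122
G1 X-2.50 Y14.00 E2.8604

At z = 8.8 mm: the cube is not intersected at this z (z outside [0, 6.5]); the 17.5×25.5 cube at (-2.5, 14) contributes its full rectangle; Combining (union): only the 17.5×25.5 cube at (-2.5, 14) is present, so the union is just that shape — 1 connected region. The outline is a single polygon with 4 vertices. Extrusion per mm of travel: 0.4 × 0.2 / (π × 0.875²) = 0.033260. Accumulating E over each segment gives final E = 2.8604.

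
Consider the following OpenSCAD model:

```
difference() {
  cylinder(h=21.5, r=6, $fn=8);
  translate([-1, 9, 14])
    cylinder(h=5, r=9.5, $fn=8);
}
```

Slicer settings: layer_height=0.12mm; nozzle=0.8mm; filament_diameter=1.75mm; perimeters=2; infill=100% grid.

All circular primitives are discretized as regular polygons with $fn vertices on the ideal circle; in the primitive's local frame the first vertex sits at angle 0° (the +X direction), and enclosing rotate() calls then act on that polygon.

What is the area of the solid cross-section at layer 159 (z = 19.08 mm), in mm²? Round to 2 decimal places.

101.82 mm²

At z = 19.08 mm: the r=6 cylinder contributes a regular 8-gon of circumradius 6 (area = (8/2)·6.000²·sin(360°/8) = 101.82 mm²); the cylinder at (-1, 9) does not reach this height (z outside [14, 19]); Taking the first minus the rest: none of the subtracted shapes is present at this height, so the r=6 cylinder is unchanged — area = 101.82 mm². Overall, the cross-section is a single solid region. Net area = 101.82 mm².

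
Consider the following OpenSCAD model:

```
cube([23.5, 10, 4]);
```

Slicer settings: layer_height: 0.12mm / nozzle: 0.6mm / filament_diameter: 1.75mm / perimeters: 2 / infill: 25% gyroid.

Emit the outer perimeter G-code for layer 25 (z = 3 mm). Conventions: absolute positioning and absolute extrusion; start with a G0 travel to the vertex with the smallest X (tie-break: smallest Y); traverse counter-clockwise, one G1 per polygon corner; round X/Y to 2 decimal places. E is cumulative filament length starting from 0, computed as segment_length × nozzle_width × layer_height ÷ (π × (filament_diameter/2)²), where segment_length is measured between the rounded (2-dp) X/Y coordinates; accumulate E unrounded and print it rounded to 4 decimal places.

At z = 3 mm: the cube (footprint 23.5×10) is included at this height. The outline is a single polygon with 4 vertices. Extrusion per mm of travel: 0.6 × 0.12 / (π × 0.875²) = 0.029934. Accumulating E over each segment gives final E = 2.0056.

G0 X0.00 Y0.00 Z3.00
G1 X23.50 Y0.00 E0.7035
G1 X23.50 Y10.00 E1.0028
G1 X0.00 Y10.00 E1.7062
G1 X0.00 Y0.00 E2.0056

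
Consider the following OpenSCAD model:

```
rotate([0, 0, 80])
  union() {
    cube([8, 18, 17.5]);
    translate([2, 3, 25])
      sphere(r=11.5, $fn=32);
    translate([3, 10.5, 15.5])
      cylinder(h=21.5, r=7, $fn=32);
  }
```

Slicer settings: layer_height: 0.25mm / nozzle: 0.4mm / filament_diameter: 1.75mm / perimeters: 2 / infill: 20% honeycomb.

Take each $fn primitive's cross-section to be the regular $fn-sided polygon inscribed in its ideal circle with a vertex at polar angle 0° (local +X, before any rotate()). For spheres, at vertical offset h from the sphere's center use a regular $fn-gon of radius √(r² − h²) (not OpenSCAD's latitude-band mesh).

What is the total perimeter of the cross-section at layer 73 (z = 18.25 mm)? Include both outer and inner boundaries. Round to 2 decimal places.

At z = 18.25 mm: the cube is absent (z outside [0, 17.5]); the r=11.5 sphere at (2, 3) slices to a regular 32-gon of circumradius 9.311 (√(r²−h²) with h=6.75 from center) (perimeter = 2·32·9.311·sin(180°/32) = 58.41 mm); the r=7 cylinder at (3, 10.5) contributes a regular 32-gon of circumradius 7 (perimeter = 2·32·7.000·sin(180°/32) = 43.91 mm); Merging all regions: the regions partially overlap (shared area 86.99 mm²), so the edge portions inside another operand are dropped and the merged outline is re-measured after clipping — boundary = 67.56 mm; (whole slice rotated 80° about Z — lengths, areas and connectivity unchanged). Overall, the cross-section is a single solid region. Total boundary length (outer) = 67.56 mm.

67.56 mm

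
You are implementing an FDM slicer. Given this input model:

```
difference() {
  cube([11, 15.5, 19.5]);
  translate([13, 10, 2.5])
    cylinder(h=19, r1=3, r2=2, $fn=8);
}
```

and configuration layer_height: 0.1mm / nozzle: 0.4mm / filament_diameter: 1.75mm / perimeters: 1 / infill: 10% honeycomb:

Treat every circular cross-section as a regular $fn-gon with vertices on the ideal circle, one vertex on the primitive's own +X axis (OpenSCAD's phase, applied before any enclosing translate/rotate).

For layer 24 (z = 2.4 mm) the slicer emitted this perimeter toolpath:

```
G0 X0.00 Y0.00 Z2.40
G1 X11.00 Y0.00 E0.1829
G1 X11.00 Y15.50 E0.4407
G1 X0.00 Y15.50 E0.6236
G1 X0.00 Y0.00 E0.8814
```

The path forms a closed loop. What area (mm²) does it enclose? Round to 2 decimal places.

Apply the shoelace formula to the sequence of (X, Y) vertices; enclosed area = 170.50 mm².

170.50 mm²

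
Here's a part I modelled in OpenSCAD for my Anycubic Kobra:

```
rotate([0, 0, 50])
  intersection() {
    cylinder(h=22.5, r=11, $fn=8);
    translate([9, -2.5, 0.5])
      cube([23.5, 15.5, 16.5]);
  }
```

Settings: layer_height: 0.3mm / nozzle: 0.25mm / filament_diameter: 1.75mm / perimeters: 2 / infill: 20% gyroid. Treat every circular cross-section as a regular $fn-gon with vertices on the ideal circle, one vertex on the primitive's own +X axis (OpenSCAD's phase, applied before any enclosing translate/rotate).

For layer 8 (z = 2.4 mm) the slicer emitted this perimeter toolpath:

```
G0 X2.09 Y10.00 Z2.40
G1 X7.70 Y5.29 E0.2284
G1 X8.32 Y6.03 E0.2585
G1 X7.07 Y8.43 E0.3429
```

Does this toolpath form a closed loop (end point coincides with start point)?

no

Start point (G0): (2.09, 10.00). End point (last G1): the path does not return to the start — open.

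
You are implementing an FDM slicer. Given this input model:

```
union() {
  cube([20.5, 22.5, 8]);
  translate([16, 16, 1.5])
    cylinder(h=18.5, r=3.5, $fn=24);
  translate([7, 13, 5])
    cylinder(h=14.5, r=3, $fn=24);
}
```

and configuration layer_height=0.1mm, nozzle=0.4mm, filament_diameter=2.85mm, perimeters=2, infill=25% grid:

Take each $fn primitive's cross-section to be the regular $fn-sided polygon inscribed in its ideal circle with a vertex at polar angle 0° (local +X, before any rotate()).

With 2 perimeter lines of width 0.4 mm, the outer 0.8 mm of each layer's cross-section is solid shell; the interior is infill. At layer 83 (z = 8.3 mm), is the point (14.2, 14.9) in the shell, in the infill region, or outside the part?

At z = 8.3 mm: the cube is absent (z outside [0, 8]); the r=3.5 cylinder at (16, 16) gives a regular 24-gon of circumradius 3.5 (constant along its height); the r=3 cylinder at (7, 13) gives a regular 24-gon of circumradius 3 (constant along its height); Merging all regions: the 2 present regions are separate (no shared area or edge), so areas and boundary lengths simply add and each stays a separate island — 2 connected regions. Overall, the cross-section has 2 separate islands. The nearest boundary edge runs (13.53, 13.53)→(12.97, 14.25); distance from the point to it = 1.37 mm. (Shell/infill is judged within the island containing the point — the largest one.) The point is inside the cross-section and 1.37 mm from the nearest boundary — more than the 0.8 mm shell width (2 × 0.4), so it's in the infill interior.

infill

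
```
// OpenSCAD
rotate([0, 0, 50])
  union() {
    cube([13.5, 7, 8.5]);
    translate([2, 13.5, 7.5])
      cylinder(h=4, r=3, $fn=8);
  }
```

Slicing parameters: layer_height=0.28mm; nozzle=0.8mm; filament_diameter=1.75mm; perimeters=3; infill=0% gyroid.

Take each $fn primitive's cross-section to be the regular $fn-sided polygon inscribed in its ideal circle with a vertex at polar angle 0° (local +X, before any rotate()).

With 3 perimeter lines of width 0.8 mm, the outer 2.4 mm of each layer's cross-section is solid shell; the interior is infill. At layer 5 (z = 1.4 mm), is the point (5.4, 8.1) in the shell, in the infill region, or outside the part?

At z = 1.4 mm: the cube (footprint 13.5×7) is included at this height; the cylinder at (2, 13.5) is absent (z outside [7.5, 11.5]); Merging all regions: only the 13.5×7 cube is present, so the union is just that shape — 1 connected region; (rotated 50° about Z; rotation is an isometry so areas/perimeters/island counts are preserved). Overall, the cross-section is a single solid region. Undo the 50° rotation: the query point maps to (9.676, 1.070) in the un-rotated model frame. The nearest boundary edge runs (0.00, 0.00)→(13.50, 0.00); distance from the point to it = 1.07 mm. The point is inside the cross-section, 1.07 mm from the nearest boundary — within the 2.4 mm shell band (3 × 0.8).

shell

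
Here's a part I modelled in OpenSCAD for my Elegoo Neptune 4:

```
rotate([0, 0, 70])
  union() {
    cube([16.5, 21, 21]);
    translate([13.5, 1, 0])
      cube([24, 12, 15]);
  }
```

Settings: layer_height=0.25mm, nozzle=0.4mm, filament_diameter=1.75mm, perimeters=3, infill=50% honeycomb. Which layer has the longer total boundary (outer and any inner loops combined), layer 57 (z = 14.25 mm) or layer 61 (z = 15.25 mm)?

Layer 57 (z = 14.25): the cube (footprint 16.5×21) is included at this height (perimeter 75.00 mm); the cube at (13.5, 1) is present — its section is the full 24×12 rectangle (perimeter 72.00 mm); Taking the union: the regions partially overlap (shared area 36.00 mm²), so the edge portions inside another operand are dropped and the merged outline is re-measured after clipping — boundary = 117.00 mm; (rotated 70° about Z; rotation is an isometry so areas/perimeters/island counts are preserved). So its perimeter = 117.00 mm. Layer 61 (z = 15.25): the 16.5×21 cube contributes its full rectangle (perimeter 75.00 mm); the cube at (13.5, 1) is not intersected at this z (z outside [0, 15]); Taking the union: only the 16.5×21 cube is present, so the union is just that shape — boundary = 75.00 mm; (rotated 70° about Z; rotation is an isometry so areas/perimeters/island counts are preserved). So its perimeter = 75.00 mm. Layer 57 is larger (117.00 vs 75.00 mm).

layer 57 (z = 14.25 mm)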